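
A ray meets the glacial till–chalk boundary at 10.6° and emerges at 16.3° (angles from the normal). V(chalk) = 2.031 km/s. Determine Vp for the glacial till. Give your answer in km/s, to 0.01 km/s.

Snell's law: sin 10.6°/V₁ = sin 16.3°/V₂.
V₁ = V₂·sin 10.6°/sin 16.3° = 2.031 × 0.6554 = 1.33 km/s.

1.33 km/s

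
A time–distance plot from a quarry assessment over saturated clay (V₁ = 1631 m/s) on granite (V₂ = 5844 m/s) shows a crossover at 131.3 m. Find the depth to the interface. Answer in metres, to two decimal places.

h = (x_cross/2)·√((V₂−V₁)/(V₂+V₁)).
(V₂−V₁)/(V₂+V₁) = (5844−1631)/(5844+1631) = 0.5636; √ = 0.7507.
h = (131.3/2)·0.7507 = 49.29 m.

49.29 m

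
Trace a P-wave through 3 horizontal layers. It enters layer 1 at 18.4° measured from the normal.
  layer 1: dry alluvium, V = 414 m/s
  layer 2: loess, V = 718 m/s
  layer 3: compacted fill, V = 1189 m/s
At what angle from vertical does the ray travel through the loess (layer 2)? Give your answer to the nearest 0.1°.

33.2°

Snell's law across each interface conserves sin θ / V, so sin θ_2 = V_2·sin θ₁/V₁.
sin θ_2 = 718 × sin 18.4° / 414 = 0.5474.
θ_2 = arcsin 0.5474 = 33.19°.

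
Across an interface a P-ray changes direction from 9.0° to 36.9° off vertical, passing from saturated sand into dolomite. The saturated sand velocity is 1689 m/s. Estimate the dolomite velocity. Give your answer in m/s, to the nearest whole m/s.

6483 m/s

sin 9.0° = 0.1564; sin 36.9° = 0.6004.
V₂ = V₁·(sin θ₂/sin θ₁) = 1689·(0.6004/0.1564) = 6482.65 m/s.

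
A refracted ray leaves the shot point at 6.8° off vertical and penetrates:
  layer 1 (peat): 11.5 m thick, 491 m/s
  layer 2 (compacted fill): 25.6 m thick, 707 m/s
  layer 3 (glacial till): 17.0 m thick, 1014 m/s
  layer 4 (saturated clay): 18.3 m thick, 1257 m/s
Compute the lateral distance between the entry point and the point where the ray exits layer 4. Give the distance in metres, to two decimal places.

Apply Snell's law at each interface; in layer i the horizontal offset is hᵢ·tan θᵢ.
Layer 1: θ = 6.80°; offset = 11.5·tan 6.80° = 1.3713 m.
Layer 2: sin θ = 707·sin 6.8°/491 = 0.1705, θ = 9.82°; offset = 25.6·tan 9.82° = 4.4294 m.
Layer 3: sin θ = 1014·sin 6.8°/491 = 0.2445, θ = 14.15°; offset = 17.0·tan 14.15° = 4.2871 m.
Layer 4: sin θ = 1257·sin 6.8°/491 = 0.3031, θ = 17.65°; offset = 18.3·tan 17.65° = 5.8210 m.
Total horizontal offset = 15.9088 m.

15.91 m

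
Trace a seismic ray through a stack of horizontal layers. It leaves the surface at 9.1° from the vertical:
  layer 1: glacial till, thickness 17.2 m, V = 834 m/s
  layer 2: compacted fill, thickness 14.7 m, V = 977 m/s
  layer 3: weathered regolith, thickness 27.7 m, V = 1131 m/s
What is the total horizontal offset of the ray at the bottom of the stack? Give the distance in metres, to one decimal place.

Apply Snell's law at each interface; in layer i the horizontal offset is hᵢ·tan θᵢ.
Layer 1: θ = 9.10°; offset = 17.2·tan 9.10° = 2.755 m.
Layer 2: sin θ = 977·sin 9.1°/834 = 0.1853, θ = 10.68°; offset = 14.7·tan 10.68° = 2.772 m.
Layer 3: sin θ = 1131·sin 9.1°/834 = 0.2145, θ = 12.39°; offset = 27.7·tan 12.39° = 6.083 m.
Summing the layer offsets gives 11.609 m.

11.6 m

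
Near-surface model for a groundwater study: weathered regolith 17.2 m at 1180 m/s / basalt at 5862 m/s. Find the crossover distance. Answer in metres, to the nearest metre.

42 m

x_cross = 2h·√((V₂+V₁)/(V₂−V₁)).
(V₂+V₁)/(V₂−V₁) = (5862+1180)/(5862−1180) = 1.5041; √ = 1.2264.
x_cross = 2·17.2·1.2264 = 42.19 m.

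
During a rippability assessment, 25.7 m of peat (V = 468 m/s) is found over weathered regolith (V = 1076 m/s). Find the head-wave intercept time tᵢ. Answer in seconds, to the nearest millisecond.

θ_c = arcsin(V₁/V₂) = arcsin(468/1076) = 25.78°; cos θ_c = 0.9005.
tᵢ = 2h·cos θ_c / V₁ = 2·25.7·0.9005 / 468 = 0.09890 s.

0.099 s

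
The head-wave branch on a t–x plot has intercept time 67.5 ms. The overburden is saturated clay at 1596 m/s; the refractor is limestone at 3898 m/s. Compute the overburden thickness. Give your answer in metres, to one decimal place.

h = tᵢ·V₁·V₂ / (2·√(V₂²−V₁²)).
√(V₂²−V₁²) = √(3898² − 1596²) = 3556.3 m/s.
h = 0.0675 s × 1596 × 3898 / (2 × 3556.3) = 59.04 m.

59.0 m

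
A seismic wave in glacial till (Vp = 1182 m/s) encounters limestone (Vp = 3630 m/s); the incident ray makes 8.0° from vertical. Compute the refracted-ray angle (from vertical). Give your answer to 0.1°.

sin θ₁/V₁ = sin θ₂/V₂ ⇒ sin θ₂ = 3630·sin 8.0°/1182 = 3630·0.1392/1182 = 0.4274.
θ₂ = sin⁻¹(0.4274) = 25.30° (from vertical).

25.3°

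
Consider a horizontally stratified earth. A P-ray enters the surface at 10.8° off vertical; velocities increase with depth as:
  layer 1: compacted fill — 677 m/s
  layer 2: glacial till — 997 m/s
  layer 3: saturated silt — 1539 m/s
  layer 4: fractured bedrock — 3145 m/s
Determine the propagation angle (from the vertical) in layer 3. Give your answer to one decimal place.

Ray parameter p = sin 10.8° / 677 = 2.7678e-04 s/m.
sin θ_3 = p·V_3 = 2.7678e-04 × 1539 = 0.4260.
θ_3 = 25.21° from the vertical.

25.2°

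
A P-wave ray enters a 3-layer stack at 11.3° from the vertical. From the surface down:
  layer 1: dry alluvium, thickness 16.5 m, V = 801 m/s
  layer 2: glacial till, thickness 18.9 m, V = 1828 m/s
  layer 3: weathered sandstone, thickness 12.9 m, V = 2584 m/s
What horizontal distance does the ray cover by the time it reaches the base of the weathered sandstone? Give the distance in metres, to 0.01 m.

Apply Snell's law at each interface; in layer i the horizontal offset is hᵢ·tan θᵢ.
Layer 1: θ = 11.30°; offset = 16.5·tan 11.30° = 3.2970 m.
Layer 2: sin θ = 1828·sin 11.3°/801 = 0.4472, θ = 26.56°; offset = 18.9·tan 26.56° = 9.4491 m.
Layer 3: sin θ = 2584·sin 11.3°/801 = 0.6321, θ = 39.21°; offset = 12.9·tan 39.21° = 10.5234 m.
Total horizontal offset = 23.2695 m.

23.27 m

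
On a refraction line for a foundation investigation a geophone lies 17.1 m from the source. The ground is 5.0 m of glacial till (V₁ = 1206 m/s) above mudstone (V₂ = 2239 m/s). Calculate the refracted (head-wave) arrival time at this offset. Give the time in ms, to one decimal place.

θ_c = arcsin(V₁/V₂) = arcsin(1206/2239) = 32.59°, cos θ_c = 0.8425.
Intercept time tᵢ = 2h cos θ_c / V₁ = 2·5.0·0.8425/1206 = 0.00699 s.
t = x/V₂ + tᵢ = 17.1/2239 + 0.00699 = 0.01462 s.

14.6 ms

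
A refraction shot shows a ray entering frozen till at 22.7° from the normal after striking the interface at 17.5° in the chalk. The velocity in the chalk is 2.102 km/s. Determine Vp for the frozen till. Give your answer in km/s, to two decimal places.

2.70 km/s

Snell's law: sin 17.5°/V₁ = sin 22.7°/V₂.
V₂ = V₁·sin 22.7°/sin 17.5° = 2.102 × 1.2833 = 2.70 km/s.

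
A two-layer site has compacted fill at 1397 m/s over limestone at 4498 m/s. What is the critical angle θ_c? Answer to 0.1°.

18.1°

Critical incidence: sin θ_c = V₁/V₂ = 1397/4498 = 0.3106.
θ_c = arcsin 0.3106 = 18.09°.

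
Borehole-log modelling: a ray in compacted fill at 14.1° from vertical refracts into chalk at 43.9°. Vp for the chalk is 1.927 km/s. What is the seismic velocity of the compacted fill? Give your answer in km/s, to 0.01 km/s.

0.68 km/s

Snell's law: sin 14.1°/V₁ = sin 43.9°/V₂.
V₁ = V₂·sin 14.1°/sin 43.9° = 1.927 × 0.3513 = 0.68 km/s.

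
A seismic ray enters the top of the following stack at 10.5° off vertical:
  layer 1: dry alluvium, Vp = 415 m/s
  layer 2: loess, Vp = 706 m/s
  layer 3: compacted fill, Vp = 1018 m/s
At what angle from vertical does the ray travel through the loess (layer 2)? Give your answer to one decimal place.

Snell's law across each interface conserves sin θ / V, so sin θ_2 = V_2·sin θ₁/V₁.
sin θ_2 = 706 × sin 10.5° / 415 = 0.3100.
θ_2 = 18.06° from the vertical.

18.1°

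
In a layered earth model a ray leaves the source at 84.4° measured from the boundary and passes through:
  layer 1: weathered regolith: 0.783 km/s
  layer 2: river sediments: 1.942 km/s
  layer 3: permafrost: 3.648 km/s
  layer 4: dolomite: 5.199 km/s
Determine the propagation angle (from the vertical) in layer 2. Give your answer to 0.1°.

From the normal: θ₁ = 90° − 84.4° = 5.6°.
Ray parameter p = sin 5.6° / 0.783 = 1.2463e-01 s/km.
sin θ_2 = p·V_2 = 1.2463e-01 × 1.942 = 0.2420.
θ_2 = arcsin 0.2420 = 14.01°.

14.0°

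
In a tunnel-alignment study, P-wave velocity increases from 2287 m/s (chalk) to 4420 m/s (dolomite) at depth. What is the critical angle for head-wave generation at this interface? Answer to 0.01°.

At critical incidence the refracted ray runs along the interface (θ₂ = 90°), so sin θ_c = V₁/V₂.
θ_c = arcsin(2287/4420) = arcsin 0.5174 = 31.16°.

31.16°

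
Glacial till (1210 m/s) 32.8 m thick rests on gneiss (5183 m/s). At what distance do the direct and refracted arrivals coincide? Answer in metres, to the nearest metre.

83 m

θ_c = arcsin(1210/5183) = 13.50°, so cos θ_c = 0.9724 and tᵢ = 2h cos θ_c/V₁ = 0.0527 s.
At crossover x/V₁ = x/V₂ + tᵢ ⇒ x = tᵢ/(1/V₁ − 1/V₂) = 0.05272/(8.2645e-04 − 1.9294e-04) = 83.21 m.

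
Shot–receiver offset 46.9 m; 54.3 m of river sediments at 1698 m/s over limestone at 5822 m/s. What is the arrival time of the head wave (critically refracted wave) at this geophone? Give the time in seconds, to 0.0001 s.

0.0692 s

t = x/V₂ + 2h·√(V₂²−V₁²)/(V₁V₂).
√(V₂²−V₁²) = √(5822²−1698²) = 5568.9 m/s; delay term = 2·54.3·5568.9/(1698·5822) = 0.06118 s.
t = 46.9/5822 + 0.06118 = 0.06923 s.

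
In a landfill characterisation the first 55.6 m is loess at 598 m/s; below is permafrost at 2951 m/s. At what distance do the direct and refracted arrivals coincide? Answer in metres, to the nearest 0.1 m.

θ_c = arcsin(598/2951) = 11.69°, so cos θ_c = 0.9793 and tᵢ = 2h cos θ_c/V₁ = 0.1821 s.
At crossover x/V₁ = x/V₂ + tᵢ ⇒ x = tᵢ/(1/V₁ − 1/V₂) = 0.18210/(1.6722e-03 − 3.3887e-04) = 136.57 m.

136.6 m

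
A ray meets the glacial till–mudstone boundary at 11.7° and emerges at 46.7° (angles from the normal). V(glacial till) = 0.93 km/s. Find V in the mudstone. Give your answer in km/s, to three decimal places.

3.338 km/s

Snell's law: sin 11.7°/V₁ = sin 46.7°/V₂.
V₂ = V₁·sin 46.7°/sin 11.7° = 0.93 × 3.5888 = 3.338 km/s.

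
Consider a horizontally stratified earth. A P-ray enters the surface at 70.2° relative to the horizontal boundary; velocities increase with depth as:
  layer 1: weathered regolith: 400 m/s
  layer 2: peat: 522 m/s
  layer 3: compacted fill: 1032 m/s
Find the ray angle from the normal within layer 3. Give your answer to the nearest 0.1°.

From the normal: θ₁ = 90° − 70.2° = 19.8°.
Ray parameter p = sin 19.8° / 400 = 8.4684e-04 s/m.
sin θ_3 = p·V_3 = 8.4684e-04 × 1032 = 0.8739.
θ_3 = 60.92° from the vertical.

60.9°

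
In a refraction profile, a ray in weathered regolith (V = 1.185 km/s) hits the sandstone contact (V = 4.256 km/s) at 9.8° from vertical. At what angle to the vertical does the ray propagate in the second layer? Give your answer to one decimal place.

Snell's law: sin θ₂ = (V₂/V₁)·sin θ₁ = (4.256/1.185)·sin 9.8° = 0.6113.
θ₂ = sin⁻¹(0.6113) = 37.68° (from vertical).

37.7°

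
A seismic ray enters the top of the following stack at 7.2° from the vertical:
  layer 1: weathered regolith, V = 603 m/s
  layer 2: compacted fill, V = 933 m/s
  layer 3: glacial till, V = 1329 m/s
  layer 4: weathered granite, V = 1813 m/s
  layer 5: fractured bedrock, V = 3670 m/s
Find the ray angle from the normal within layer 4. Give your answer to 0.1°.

22.1°

Snell's law across each interface conserves sin θ / V, so sin θ_4 = V_4·sin θ₁/V₁.
sin θ_4 = 1813 × sin 7.2° / 603 = 0.3768.
θ_4 = 22.14° from the vertical.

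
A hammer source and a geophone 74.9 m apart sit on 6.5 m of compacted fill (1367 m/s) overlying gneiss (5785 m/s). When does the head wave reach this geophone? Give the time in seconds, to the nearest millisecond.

t = x/V₂ + 2h·√(V₂²−V₁²)/(V₁V₂).
√(V₂²−V₁²) = √(5785²−1367²) = 5621.2 m/s; delay term = 2·6.5·5621.2/(1367·5785) = 0.00924 s.
t = 74.9/5785 + 0.00924 = 0.02219 s.

0.022 s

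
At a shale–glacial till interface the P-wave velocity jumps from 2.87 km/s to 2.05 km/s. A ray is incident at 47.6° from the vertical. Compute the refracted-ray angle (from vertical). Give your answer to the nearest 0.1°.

sin θ₁/V₁ = sin θ₂/V₂ ⇒ sin θ₂ = 2.05·sin 47.6°/2.87 = 2.05·0.7385/2.87 = 0.5275.
θ₂ = sin⁻¹(0.5275) = 31.83° (from vertical).

31.8°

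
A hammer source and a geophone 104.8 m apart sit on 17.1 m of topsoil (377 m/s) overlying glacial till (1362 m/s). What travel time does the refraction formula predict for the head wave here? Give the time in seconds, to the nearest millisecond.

0.164 s

θ_c = arcsin(V₁/V₂) = arcsin(377/1362) = 16.07°, cos θ_c = 0.9609.
Intercept time tᵢ = 2h cos θ_c / V₁ = 2·17.1·0.9609/377 = 0.08717 s.
t = x/V₂ + tᵢ = 104.8/1362 + 0.08717 = 0.16412 s.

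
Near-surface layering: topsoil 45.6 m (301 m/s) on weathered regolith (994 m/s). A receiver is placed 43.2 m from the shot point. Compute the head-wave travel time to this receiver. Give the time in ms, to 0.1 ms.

t = x/V₂ + 2h·√(V₂²−V₁²)/(V₁V₂).
√(V₂²−V₁²) = √(994²−301²) = 947.3 m/s; delay term = 2·45.6·947.3/(301·994) = 0.28876 s.
t = 43.2/994 + 0.28876 = 0.33223 s.

332.2 ms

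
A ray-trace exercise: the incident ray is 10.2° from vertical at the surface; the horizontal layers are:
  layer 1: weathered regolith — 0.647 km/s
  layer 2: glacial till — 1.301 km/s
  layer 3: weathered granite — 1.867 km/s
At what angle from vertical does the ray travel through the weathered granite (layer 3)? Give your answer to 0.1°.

30.7°

Snell's law across each interface conserves sin θ / V, so sin θ_3 = V_3·sin θ₁/V₁.
sin θ_3 = 1.867 × sin 10.2° / 0.647 = 0.5110.
θ_3 = 30.73° from the vertical.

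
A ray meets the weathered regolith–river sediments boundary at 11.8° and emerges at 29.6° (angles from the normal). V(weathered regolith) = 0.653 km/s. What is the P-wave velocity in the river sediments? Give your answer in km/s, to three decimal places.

1.577 km/s

Snell's law: sin 11.8°/V₁ = sin 29.6°/V₂.
V₂ = V₁·sin 29.6°/sin 11.8° = 0.653 × 2.4154 = 1.577 km/s.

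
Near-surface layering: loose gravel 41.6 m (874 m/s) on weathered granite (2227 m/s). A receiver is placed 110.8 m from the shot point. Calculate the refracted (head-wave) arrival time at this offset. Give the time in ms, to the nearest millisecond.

θ_c = arcsin(V₁/V₂) = arcsin(874/2227) = 23.11°, cos θ_c = 0.9198.
Intercept time tᵢ = 2h cos θ_c / V₁ = 2·41.6·0.9198/874 = 0.08756 s.
t = x/V₂ + tᵢ = 110.8/2227 + 0.08756 = 0.13731 s.

137 ms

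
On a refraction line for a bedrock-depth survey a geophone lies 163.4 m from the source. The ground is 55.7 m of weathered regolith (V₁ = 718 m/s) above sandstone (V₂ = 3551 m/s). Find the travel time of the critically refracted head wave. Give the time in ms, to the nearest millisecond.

θ_c = arcsin(V₁/V₂) = arcsin(718/3551) = 11.67°, cos θ_c = 0.9793.
Intercept time tᵢ = 2h cos θ_c / V₁ = 2·55.7·0.9793/718 = 0.15195 s.
t = x/V₂ + tᵢ = 163.4/3551 + 0.15195 = 0.19796 s.

198 ms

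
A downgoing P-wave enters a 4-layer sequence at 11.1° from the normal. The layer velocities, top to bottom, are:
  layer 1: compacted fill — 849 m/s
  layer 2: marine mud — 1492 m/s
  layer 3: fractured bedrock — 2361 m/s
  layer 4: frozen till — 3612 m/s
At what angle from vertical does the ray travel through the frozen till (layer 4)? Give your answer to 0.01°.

Ray parameter p = sin 11.1° / 849 = 2.2676e-04 s/m.
sin θ_4 = p·V_4 = 2.2676e-04 × 3612 = 0.8191.
θ_4 = arcsin 0.8191 = 54.99°.

54.99°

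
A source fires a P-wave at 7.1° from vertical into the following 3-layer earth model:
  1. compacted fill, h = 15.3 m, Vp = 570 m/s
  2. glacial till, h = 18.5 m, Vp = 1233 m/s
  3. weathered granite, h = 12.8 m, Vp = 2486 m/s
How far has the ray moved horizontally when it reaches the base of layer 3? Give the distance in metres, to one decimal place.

Apply Snell's law at each interface; in layer i the horizontal offset is hᵢ·tan θᵢ.
Layer 1: θ = 7.10°; offset = 15.3·tan 7.10° = 1.906 m.
Layer 2: sin θ = 1233·sin 7.1°/570 = 0.2674, θ = 15.51°; offset = 18.5·tan 15.51° = 5.133 m.
Layer 3: sin θ = 2486·sin 7.1°/570 = 0.5391, θ = 32.62°; offset = 12.8·tan 32.62° = 8.192 m.
Σ offsets = 15.231 m.

15.2 m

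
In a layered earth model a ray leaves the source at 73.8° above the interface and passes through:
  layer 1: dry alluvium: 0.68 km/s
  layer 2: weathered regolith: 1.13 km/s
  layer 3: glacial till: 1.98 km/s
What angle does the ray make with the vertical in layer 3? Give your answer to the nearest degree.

54°

From the normal: θ₁ = 90° − 73.8° = 16.2°.
Ray parameter p = sin 16.2° / 0.68 = 4.1028e-01 s/km.
sin θ_3 = p·V_3 = 4.1028e-01 × 1.98 = 0.8124.
θ_3 = 54.33° from the vertical.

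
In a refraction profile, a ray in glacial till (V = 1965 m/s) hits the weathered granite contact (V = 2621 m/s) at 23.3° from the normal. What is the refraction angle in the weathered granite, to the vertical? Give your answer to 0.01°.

Snell's law: sin θ₂ = (V₂/V₁)·sin θ₁ = (2621/1965)·sin 23.3° = 0.5276.
θ₂ = sin⁻¹(0.5276) = 31.84° (from vertical).

31.84°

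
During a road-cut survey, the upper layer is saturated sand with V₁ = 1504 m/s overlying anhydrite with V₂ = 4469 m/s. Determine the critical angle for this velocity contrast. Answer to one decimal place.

19.7°

At critical incidence the refracted ray runs along the interface (θ₂ = 90°), so sin θ_c = V₁/V₂.
θ_c = arcsin(1504/4469) = arcsin 0.3365 = 19.67°.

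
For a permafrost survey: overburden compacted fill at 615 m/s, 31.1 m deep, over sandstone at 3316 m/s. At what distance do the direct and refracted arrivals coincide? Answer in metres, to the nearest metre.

75 m

x_cross = 2h·√((V₂+V₁)/(V₂−V₁)).
(V₂+V₁)/(V₂−V₁) = (3316+615)/(3316−615) = 1.4554; √ = 1.2064.
x_cross = 2·31.1·1.2064 = 75.04 m.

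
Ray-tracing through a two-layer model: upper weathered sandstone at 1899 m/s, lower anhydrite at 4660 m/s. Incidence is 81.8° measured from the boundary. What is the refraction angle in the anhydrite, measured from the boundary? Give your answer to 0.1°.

69.5°

Convert to the normal: θ₁ = 90° − 81.8° = 8.2°.
Snell's law: sin θ₂ = (V₂/V₁)·sin θ₁ = (4660/1899)·sin 8.2° = 0.3500.
θ₂ = sin⁻¹(0.3500) = 20.49° (from vertical).
From the interface: 90° − 20.49° = 69.51°.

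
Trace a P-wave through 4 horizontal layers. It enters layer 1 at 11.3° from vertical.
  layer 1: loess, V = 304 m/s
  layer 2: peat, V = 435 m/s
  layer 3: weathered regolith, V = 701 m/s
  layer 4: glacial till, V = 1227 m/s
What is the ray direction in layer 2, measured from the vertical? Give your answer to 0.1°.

Ray parameter p = sin 11.3° / 304 = 6.4456e-04 s/m.
sin θ_2 = p·V_2 = 6.4456e-04 × 435 = 0.2804.
θ_2 = arcsin 0.2804 = 16.28°.

16.3°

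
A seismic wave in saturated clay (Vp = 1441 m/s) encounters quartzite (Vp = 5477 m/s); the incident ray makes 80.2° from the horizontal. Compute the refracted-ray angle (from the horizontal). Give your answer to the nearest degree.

50°

Angle from the normal: 90° − 80.2° = 9.8°.
sin θ₁/V₁ = sin θ₂/V₂ ⇒ sin θ₂ = 5477·sin 9.8°/1441 = 5477·0.1702/1441 = 0.6469.
θ₂ = arcsin 0.6469 = 40.31° from the normal.
From the interface: 90° − 40.31° = 49.69°.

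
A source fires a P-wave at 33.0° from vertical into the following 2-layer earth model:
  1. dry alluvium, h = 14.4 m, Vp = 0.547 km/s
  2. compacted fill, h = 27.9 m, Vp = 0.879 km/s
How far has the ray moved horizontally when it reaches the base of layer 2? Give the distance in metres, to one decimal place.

59.8 m

Apply Snell's law at each interface; in layer i the horizontal offset is hᵢ·tan θᵢ.
Layer 1: θ = 33.00°; offset = 14.4·tan 33.00° = 9.351 m.
Layer 2: sin θ = 0.879·sin 33.0°/0.547 = 0.8752, θ = 61.07°; offset = 27.9·tan 61.07° = 50.477 m.
Summing the layer offsets gives 59.828 m.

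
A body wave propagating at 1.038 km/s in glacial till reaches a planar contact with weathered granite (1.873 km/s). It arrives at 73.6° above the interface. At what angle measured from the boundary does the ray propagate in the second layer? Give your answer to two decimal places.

Convert to the normal: θ₁ = 90° − 73.6° = 16.4°.
Snell's law: sin θ₂ = (V₂/V₁)·sin θ₁ = (1.873/1.038)·sin 16.4° = 0.5095.
θ₂ = arcsin 0.5095 = 30.63° from the normal.
From the interface: 90° − 30.63° = 59.37°.

59.37°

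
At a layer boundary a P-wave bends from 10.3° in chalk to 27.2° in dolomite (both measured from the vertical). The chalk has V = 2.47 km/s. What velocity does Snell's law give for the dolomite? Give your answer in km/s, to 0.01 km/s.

Snell's law: sin 10.3°/V₁ = sin 27.2°/V₂.
V₂ = V₁·sin 27.2°/sin 10.3° = 2.47 × 2.5564 = 6.31 km/s.

6.31 km/s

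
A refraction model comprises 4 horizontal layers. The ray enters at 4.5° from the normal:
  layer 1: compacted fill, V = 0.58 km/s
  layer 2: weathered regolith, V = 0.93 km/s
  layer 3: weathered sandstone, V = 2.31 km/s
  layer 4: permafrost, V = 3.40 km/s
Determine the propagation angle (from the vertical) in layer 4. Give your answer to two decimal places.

27.38°

Snell's law across each interface conserves sin θ / V, so sin θ_4 = V_4·sin θ₁/V₁.
sin θ_4 = 3.40 × sin 4.5° / 0.58 = 0.4599.
θ_4 = arcsin 0.4599 = 27.38°.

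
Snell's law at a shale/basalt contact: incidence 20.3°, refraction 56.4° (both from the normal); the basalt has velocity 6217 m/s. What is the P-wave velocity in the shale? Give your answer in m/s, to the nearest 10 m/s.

sin 20.3° = 0.3469; sin 56.4° = 0.8329.
V₁ = V₂·(sin θ₁/sin θ₂) = 6217·(0.3469/0.8329) = 2589.56 m/s.

2590 m/s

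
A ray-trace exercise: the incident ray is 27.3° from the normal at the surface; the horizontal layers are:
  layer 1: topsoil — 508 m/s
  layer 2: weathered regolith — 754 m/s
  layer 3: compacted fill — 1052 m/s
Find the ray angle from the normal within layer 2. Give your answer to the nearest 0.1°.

Ray parameter p = sin 27.3° / 508 = 9.0285e-04 s/m.
sin θ_2 = p·V_2 = 9.0285e-04 × 754 = 0.6808.
θ_2 = arcsin 0.6808 = 42.90°.

42.9°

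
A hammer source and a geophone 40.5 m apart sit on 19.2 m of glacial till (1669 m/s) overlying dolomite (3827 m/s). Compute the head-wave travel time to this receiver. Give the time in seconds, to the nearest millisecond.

θ_c = arcsin(V₁/V₂) = arcsin(1669/3827) = 25.86°, cos θ_c = 0.8999.
Intercept time tᵢ = 2h cos θ_c / V₁ = 2·19.2·0.8999/1669 = 0.02070 s.
t = x/V₂ + tᵢ = 40.5/3827 + 0.02070 = 0.03129 s.

0.031 s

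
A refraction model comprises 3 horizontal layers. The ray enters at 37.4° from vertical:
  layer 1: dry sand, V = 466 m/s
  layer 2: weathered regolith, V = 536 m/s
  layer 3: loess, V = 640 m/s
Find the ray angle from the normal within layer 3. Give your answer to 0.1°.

56.5°

Snell's law across each interface conserves sin θ / V, so sin θ_3 = V_3·sin θ₁/V₁.
sin θ_3 = 640 × sin 37.4° / 466 = 0.8342.
θ_3 = arcsin 0.8342 = 56.53°.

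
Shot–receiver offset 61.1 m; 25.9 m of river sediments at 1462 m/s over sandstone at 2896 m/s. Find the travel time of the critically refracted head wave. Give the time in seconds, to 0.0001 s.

0.0517 s

t = x/V₂ + 2h·√(V₂²−V₁²)/(V₁V₂).
√(V₂²−V₁²) = √(2896²−1462²) = 2499.9 m/s; delay term = 2·25.9·2499.9/(1462·2896) = 0.03058 s.
t = 61.1/2896 + 0.03058 = 0.05168 s.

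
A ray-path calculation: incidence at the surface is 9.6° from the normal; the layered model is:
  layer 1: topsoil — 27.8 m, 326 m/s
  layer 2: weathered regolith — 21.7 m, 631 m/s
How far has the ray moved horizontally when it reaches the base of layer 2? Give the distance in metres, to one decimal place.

Apply Snell's law at each interface; in layer i the horizontal offset is hᵢ·tan θᵢ.
Layer 1: θ = 9.60°; offset = 27.8·tan 9.60° = 4.702 m.
Layer 2: sin θ = 631·sin 9.6°/326 = 0.3228, θ = 18.83°; offset = 21.7·tan 18.83° = 7.401 m.
Σ offsets = 12.103 m.

12.1 m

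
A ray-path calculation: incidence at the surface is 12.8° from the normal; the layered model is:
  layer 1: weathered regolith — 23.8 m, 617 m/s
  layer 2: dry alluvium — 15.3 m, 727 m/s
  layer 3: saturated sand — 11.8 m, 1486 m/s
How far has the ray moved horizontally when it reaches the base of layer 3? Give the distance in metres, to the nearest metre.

Apply Snell's law at each interface; in layer i the horizontal offset is hᵢ·tan θᵢ.
Layer 1: θ = 12.80°; offset = 23.8·tan 12.80° = 5.407 m.
Layer 2: sin θ = 727·sin 12.8°/617 = 0.2610, θ = 15.13°; offset = 15.3·tan 15.13° = 4.137 m.
Layer 3: sin θ = 1486·sin 12.8°/617 = 0.5336, θ = 32.25°; offset = 11.8·tan 32.25° = 7.445 m.
Summing the layer offsets gives 16.989 m.

17 m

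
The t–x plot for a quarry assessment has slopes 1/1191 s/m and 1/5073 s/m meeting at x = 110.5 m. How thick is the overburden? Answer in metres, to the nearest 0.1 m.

h = (x_cross/2)·√((V₂−V₁)/(V₂+V₁)).
(V₂−V₁)/(V₂+V₁) = (5073−1191)/(5073+1191) = 0.6197; √ = 0.7872.
h = (110.5/2)·0.7872 = 43.49 m.

43.5 m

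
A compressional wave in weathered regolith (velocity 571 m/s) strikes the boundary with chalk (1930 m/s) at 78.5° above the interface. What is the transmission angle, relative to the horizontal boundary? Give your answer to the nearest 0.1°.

Angle from the normal: 90° − 78.5° = 11.5°.
Snell's law: sin θ₂ = (V₂/V₁)·sin θ₁ = (1930/571)·sin 11.5° = 0.6739.
θ₂ = sin⁻¹(0.6739) = 42.37° (from vertical).
From the interface: 90° − 42.37° = 47.63°.

47.6°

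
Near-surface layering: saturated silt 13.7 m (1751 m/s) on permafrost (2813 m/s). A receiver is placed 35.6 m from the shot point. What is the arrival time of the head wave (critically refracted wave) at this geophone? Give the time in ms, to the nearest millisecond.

25 ms

t = x/V₂ + 2h·√(V₂²−V₁²)/(V₁V₂).
√(V₂²−V₁²) = √(2813²−1751²) = 2201.6 m/s; delay term = 2·13.7·2201.6/(1751·2813) = 0.01225 s.
t = 35.6/2813 + 0.01225 = 0.02490 s.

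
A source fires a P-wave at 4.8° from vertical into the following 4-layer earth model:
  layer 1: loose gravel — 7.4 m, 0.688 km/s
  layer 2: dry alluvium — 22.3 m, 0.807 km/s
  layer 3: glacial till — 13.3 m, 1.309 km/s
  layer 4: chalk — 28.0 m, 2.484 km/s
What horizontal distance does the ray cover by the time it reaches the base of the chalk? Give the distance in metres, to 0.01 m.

13.84 m

Apply Snell's law at each interface; in layer i the horizontal offset is hᵢ·tan θᵢ.
Layer 1: θ = 4.80°; offset = 7.4·tan 4.80° = 0.6214 m.
Layer 2: sin θ = 0.807·sin 4.8°/0.688 = 0.0982, θ = 5.63°; offset = 22.3·tan 5.63° = 2.1994 m.
Layer 3: sin θ = 1.309·sin 4.8°/0.688 = 0.1592, θ = 9.16°; offset = 13.3·tan 9.16° = 2.1448 m.
Layer 4: sin θ = 2.484·sin 4.8°/0.688 = 0.3021, θ = 17.58°; offset = 28.0·tan 17.58° = 8.8739 m.
Total horizontal offset = 13.8395 m.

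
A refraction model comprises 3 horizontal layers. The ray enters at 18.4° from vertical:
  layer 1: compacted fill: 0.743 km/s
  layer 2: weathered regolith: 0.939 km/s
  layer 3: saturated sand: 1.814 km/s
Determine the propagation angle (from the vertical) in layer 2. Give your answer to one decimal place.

23.5°

Snell's law across each interface conserves sin θ / V, so sin θ_2 = V_2·sin θ₁/V₁.
sin θ_2 = 0.939 × sin 18.4° / 0.743 = 0.3989.
θ_2 = arcsin 0.3989 = 23.51°.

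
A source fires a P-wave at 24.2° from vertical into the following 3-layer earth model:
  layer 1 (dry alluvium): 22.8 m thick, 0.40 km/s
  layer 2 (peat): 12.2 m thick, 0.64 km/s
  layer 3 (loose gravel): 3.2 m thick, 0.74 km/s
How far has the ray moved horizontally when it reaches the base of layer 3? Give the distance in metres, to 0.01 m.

p = sin θ₁/V₁ = sin 24.2°/0.40 = 1.0248e+00 s/km is conserved through the stack.
Layer 1: θ = 24.20°; offset = 22.8·tan 24.20° = 10.2467 m.
Layer 2: sin θ = p·0.64 = 0.6559 → θ = 40.99°; offset = 12.2·tan 40.99° = 10.6001 m.
Layer 3: sin θ = p·0.74 = 0.7584 → θ = 49.32°; offset = 3.2·tan 49.32° = 3.7229 m.
Summing the layer offsets gives 24.5698 m.

24.57 m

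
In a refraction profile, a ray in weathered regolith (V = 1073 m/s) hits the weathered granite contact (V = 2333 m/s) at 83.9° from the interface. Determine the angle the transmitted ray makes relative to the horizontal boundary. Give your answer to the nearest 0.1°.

Angle from the normal: 90° − 83.9° = 6.1°.
sin θ₁/V₁ = sin θ₂/V₂ ⇒ sin θ₂ = 2333·sin 6.1°/1073 = 2333·0.1063/1073 = 0.2310.
θ₂ = arcsin 0.2310 = 13.36° from the normal.
From the interface: 90° − 13.36° = 76.64°.

76.6°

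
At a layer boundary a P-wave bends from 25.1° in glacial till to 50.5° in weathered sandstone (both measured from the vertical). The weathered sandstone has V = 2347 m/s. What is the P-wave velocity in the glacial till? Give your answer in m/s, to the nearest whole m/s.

Snell's law: sin 25.1°/V₁ = sin 50.5°/V₂.
V₁ = V₂·sin 25.1°/sin 50.5° = 2347 × 0.5497 = 1290.26 m/s.

1290 m/s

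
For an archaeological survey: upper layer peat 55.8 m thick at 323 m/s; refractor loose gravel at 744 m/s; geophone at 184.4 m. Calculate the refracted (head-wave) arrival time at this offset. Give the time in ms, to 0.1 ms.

θ_c = arcsin(V₁/V₂) = arcsin(323/744) = 25.73°, cos θ_c = 0.9008.
Intercept time tᵢ = 2h cos θ_c / V₁ = 2·55.8·0.9008/323 = 0.31125 s.
t = x/V₂ + tᵢ = 184.4/744 + 0.31125 = 0.55910 s.

559.1 ms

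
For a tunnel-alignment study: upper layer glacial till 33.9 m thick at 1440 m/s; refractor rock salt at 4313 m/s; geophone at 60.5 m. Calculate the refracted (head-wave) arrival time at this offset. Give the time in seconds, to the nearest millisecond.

θ_c = arcsin(V₁/V₂) = arcsin(1440/4313) = 19.50°, cos θ_c = 0.9426.
Intercept time tᵢ = 2h cos θ_c / V₁ = 2·33.9·0.9426/1440 = 0.04438 s.
t = x/V₂ + tᵢ = 60.5/4313 + 0.04438 = 0.05841 s.

0.058 s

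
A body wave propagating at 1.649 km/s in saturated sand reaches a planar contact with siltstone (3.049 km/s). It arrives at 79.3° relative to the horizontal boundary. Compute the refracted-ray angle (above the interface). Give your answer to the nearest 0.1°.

69.9°

Angle from the normal: 90° − 79.3° = 10.7°.
sin θ₁/V₁ = sin θ₂/V₂ ⇒ sin θ₂ = 3.049·sin 10.7°/1.649 = 3.049·0.1857/1.649 = 0.3433.
θ₂ = sin⁻¹(0.3433) = 20.08° (from vertical).
From the interface: 90° − 20.08° = 69.92°.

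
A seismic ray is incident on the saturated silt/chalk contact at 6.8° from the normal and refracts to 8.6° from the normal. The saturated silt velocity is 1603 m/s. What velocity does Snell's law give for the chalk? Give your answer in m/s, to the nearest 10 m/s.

sin 6.8° = 0.1184; sin 8.6° = 0.1495.
V₂ = V₁·(sin θ₂/sin θ₁) = 1603·(0.1495/0.1184) = 2024.47 m/s.

2020 m/s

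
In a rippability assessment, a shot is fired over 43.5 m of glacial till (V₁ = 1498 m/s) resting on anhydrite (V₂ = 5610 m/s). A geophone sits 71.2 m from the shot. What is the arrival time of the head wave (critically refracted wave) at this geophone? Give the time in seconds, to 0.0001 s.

0.0687 s

θ_c = arcsin(V₁/V₂) = arcsin(1498/5610) = 15.49°, cos θ_c = 0.9637.
Intercept time tᵢ = 2h cos θ_c / V₁ = 2·43.5·0.9637/1498 = 0.05597 s.
t = x/V₂ + tᵢ = 71.2/5610 + 0.05597 = 0.06866 s.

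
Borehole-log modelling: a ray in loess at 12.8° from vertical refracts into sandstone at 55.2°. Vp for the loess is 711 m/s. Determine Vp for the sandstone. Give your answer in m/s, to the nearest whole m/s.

2635 m/s

Snell's law: sin 12.8°/V₁ = sin 55.2°/V₂.
V₂ = V₁·sin 55.2°/sin 12.8° = 711 × 3.7064 = 2635.26 m/s.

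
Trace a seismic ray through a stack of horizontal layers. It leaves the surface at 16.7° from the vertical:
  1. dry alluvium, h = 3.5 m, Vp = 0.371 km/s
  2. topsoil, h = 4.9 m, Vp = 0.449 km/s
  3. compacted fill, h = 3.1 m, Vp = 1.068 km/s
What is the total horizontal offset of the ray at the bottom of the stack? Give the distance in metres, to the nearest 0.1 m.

7.4 m

Ray parameter p = sin 16.7° / 0.371 km/s = 7.7456e-01 s/km.
Layer 1: θ = 16.70°; offset = 3.5·tan 16.70° = 1.050 m.
Layer 2: sin θ = p·0.449 = 0.3478 → θ = 20.35°; offset = 4.9·tan 20.35° = 1.818 m.
Layer 3: sin θ = p·1.068 = 0.8272 → θ = 55.81°; offset = 3.1·tan 55.81° = 4.564 m.
Summing the layer offsets gives 7.432 m.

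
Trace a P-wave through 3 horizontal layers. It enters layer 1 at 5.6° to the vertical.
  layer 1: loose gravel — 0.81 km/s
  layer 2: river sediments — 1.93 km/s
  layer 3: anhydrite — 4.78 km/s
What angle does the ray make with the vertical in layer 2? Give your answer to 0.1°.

Snell's law across each interface conserves sin θ / V, so sin θ_2 = V_2·sin θ₁/V₁.
sin θ_2 = 1.93 × sin 5.6° / 0.81 = 0.2325.
θ_2 = arcsin 0.2325 = 13.45°.

13.4°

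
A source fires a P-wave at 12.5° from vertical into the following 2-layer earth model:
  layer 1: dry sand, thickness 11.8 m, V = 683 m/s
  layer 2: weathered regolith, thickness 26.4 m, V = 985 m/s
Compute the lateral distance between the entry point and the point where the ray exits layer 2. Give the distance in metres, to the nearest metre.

Ray parameter p = sin 12.5° / 683 m/s = 3.1690e-04 s/m.
Layer 1: θ = 12.50°; offset = 11.8·tan 12.50° = 2.616 m.
Layer 2: sin θ = p·985 = 0.3121 → θ = 18.19°; offset = 26.4·tan 18.19° = 8.674 m.
Total horizontal offset = 11.290 m.

11 m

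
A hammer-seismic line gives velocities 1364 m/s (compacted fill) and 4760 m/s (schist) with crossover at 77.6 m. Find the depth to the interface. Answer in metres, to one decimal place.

x_cross = 2h·√((V₂+V₁)/(V₂−V₁)) → h = x_cross / (2·√((V₂+V₁)/(V₂−V₁))).
√((V₂+V₁)/(V₂−V₁)) = √((4760+1364)/(4760−1364)) = 1.3429.
h = 77.6 / (2·1.3429) = 28.89 m.

28.9 m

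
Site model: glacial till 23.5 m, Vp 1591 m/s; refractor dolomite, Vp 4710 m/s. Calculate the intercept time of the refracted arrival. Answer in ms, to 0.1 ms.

27.8 ms

θ_c = arcsin(V₁/V₂) = arcsin(1591/4710) = 19.74°; cos θ_c = 0.9412.
tᵢ = 2h·cos θ_c / V₁ = 2·23.5·0.9412 / 1591 = 0.02780 s.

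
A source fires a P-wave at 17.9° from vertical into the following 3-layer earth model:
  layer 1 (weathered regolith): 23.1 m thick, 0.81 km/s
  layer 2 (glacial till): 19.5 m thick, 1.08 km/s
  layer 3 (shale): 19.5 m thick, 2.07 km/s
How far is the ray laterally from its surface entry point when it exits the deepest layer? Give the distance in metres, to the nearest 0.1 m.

p = sin θ₁/V₁ = sin 17.9°/0.81 = 3.7945e-01 s/km is conserved through the stack.
Layer 1: θ = 17.90°; offset = 23.1·tan 17.90° = 7.461 m.
Layer 2: sin θ = p·1.08 = 0.4098 → θ = 24.19°; offset = 19.5·tan 24.19° = 8.761 m.
Layer 3: sin θ = p·2.07 = 0.7855 → θ = 51.76°; offset = 19.5·tan 51.76° = 24.748 m.
Summing the layer offsets gives 40.970 m.

41.0 m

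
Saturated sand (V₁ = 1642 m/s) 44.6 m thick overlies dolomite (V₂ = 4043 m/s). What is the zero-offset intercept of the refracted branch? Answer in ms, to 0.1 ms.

tᵢ = 2h·√(V₂²−V₁²)/(V₁V₂).
√(V₂²−V₁²) = √(4043²−1642²) = 3694.5 m/s.
tᵢ = 2·44.6·3694.5/(1642·4043) = 0.04964 s.

49.6 ms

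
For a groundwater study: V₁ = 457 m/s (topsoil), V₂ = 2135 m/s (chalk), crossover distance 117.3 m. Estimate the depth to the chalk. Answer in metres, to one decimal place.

h = (x_cross/2)·√((V₂−V₁)/(V₂+V₁)).
(V₂−V₁)/(V₂+V₁) = (2135−457)/(2135+457) = 0.6474; √ = 0.8046.
h = (117.3/2)·0.8046 = 47.19 m.

47.2 m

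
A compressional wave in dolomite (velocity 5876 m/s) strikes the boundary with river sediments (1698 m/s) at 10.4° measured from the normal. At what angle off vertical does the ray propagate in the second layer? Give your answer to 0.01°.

2.99°

Snell's law: sin θ₂ = (V₂/V₁)·sin θ₁ = (1698/5876)·sin 10.4° = 0.0522.
θ₂ = arcsin 0.0522 = 2.99° from the normal.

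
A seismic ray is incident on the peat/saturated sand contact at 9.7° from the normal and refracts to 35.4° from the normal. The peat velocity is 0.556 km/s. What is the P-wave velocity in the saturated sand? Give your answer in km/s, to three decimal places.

1.912 km/s

sin 9.7° = 0.1685; sin 35.4° = 0.5793.
V₂ = V₁·(sin θ₂/sin θ₁) = 0.556·(0.5793/0.1685) = 1.912 km/s.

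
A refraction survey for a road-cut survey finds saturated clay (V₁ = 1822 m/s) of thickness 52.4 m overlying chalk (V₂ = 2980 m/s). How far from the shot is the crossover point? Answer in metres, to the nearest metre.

θ_c = arcsin(1822/2980) = 37.69°, so cos θ_c = 0.7913 and tᵢ = 2h cos θ_c/V₁ = 0.0455 s.
At crossover x/V₁ = x/V₂ + tᵢ ⇒ x = tᵢ/(1/V₁ − 1/V₂) = 0.04552/(5.4885e-04 − 3.3557e-04) = 213.41 m.

213 m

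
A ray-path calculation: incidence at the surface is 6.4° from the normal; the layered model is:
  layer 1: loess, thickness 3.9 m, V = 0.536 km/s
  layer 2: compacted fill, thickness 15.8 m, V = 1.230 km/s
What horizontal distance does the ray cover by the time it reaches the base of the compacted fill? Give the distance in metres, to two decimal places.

Ray parameter p = sin 6.4° / 0.536 km/s = 2.0796e-01 s/km.
Layer 1: θ = 6.40°; offset = 3.9·tan 6.40° = 0.4375 m.
Layer 2: sin θ = p·1.230 = 0.2558 → θ = 14.82°; offset = 15.8·tan 14.82° = 4.1807 m.
Total horizontal offset = 4.6181 m.

4.62 m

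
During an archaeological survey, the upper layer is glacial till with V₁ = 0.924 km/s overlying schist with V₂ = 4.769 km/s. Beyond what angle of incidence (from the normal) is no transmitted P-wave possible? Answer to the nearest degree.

11°

At critical incidence the refracted ray runs along the interface (θ₂ = 90°), so sin θ_c = V₁/V₂.
θ_c = arcsin(0.924/4.769) = arcsin 0.1938 = 11.17°.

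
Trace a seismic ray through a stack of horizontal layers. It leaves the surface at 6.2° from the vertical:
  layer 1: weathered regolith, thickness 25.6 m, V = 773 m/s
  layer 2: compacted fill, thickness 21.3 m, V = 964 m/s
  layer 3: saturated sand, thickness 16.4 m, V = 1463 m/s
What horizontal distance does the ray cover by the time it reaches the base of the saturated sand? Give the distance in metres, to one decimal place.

9.1 m

Apply Snell's law at each interface; in layer i the horizontal offset is hᵢ·tan θᵢ.
Layer 1: θ = 6.20°; offset = 25.6·tan 6.20° = 2.781 m.
Layer 2: sin θ = 964·sin 6.2°/773 = 0.1347, θ = 7.74°; offset = 21.3·tan 7.74° = 2.895 m.
Layer 3: sin θ = 1463·sin 6.2°/773 = 0.2044, θ = 11.79°; offset = 16.4·tan 11.79° = 3.425 m.
Total horizontal offset = 9.101 m.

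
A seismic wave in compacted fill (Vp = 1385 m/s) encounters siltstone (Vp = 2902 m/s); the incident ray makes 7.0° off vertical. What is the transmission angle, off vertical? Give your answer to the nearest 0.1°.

14.8°

sin θ₁/V₁ = sin θ₂/V₂ ⇒ sin θ₂ = 2902·sin 7.0°/1385 = 2902·0.1219/1385 = 0.2554.
θ₂ = sin⁻¹(0.2554) = 14.79° (from vertical).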